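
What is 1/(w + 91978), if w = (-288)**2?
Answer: 1/174922 ≈ 5.7168e-6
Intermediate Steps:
w = 82944
1/(w + 91978) = 1/(82944 + 91978) = 1/174922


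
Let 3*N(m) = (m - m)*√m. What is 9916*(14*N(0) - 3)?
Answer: -29748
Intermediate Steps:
N(m) = 0 (N(m) = ((m - m)*√m)/3 = (0*√m)/3 = (⅓)*0 = 0)
9916*(14*N(0) - 3) = 9916*(14*0 - 3) = 9916*(0 - 3) = 9916*(-3) = -29748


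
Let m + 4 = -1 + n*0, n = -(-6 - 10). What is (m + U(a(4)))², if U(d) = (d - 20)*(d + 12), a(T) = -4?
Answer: 38809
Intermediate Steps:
n = 16 (n = -1*(-16) = 16)
U(d) = (-20 + d)*(12 + d)
m = -5 (m = -4 + (-1 + 16*0) = -4 + (-1 + 0) = -4 - 1 = -5)
(m + U(a(4)))² = (-5 + (-240 + (-4)² - 8*(-4)))² = (-5 + (-240 + 16 + 32))² = (-5 - 192)² = (-197)² = 38809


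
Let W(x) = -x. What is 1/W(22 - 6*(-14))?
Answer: -1/106 ≈ -0.0094340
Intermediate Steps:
1/W(22 - 6*(-14)) = 1/(-(22 - 6*(-14))) = 1/(-(22 + 84)) = 1/(-1*106) = 1/(-106) = -1/106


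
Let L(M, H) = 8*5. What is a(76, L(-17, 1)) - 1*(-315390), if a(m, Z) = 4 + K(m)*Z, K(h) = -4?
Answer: 315234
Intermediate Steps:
L(M, H) = 40
a(m, Z) = 4 - 4*Z
a(76, L(-17, 1)) - 1*(-315390) = (4 - 4*40) - 1*(-315390) = (4 - 160) + 315390 = -156 + 315390 = 315234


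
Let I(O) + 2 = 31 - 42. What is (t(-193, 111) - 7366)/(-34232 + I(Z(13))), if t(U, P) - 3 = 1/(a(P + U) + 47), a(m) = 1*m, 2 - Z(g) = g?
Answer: 28634/133175 ≈ 0.21501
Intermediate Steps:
Z(g) = 2 - g
a(m) = m
I(O) = -13 (I(O) = -2 + (31 - 42) = -2 - 11 = -13)
t(U, P) = 3 + 1/(47 + P + U) (t(U, P) = 3 + 1/((P + U) + 47) = 3 + 1/(47 + P + U))
(t(-193, 111) - 7366)/(-34232 + I(Z(13))) = ((142 + 3*111 + 3*(-193))/(47 + 111 - 193) - 7366)/(-34232 - 13) = ((142 + 333 - 579)/(-35) - 7366)/(-34245) = (-1/35*(-104) - 7366)*(-1/34245) = (104/35 - 7366)*(-1/34245) = -257706/35*(-1/34245) = 28634/133175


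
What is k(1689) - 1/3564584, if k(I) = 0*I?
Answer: -1/3564584 ≈ -2.8054e-7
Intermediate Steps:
k(I) = 0
k(1689) - 1/3564584 = 0 - 1/3564584 = -1/3564584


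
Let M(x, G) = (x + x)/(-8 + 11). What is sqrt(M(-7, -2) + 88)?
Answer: 5*sqrt(30)/3 ≈ 9.1287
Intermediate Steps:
M(x, G) = 2*x/3 (M(x, G) = (2*x)/3 = (2*x)*(1/3) = 2*x/3)
sqrt(M(-7, -2) + 88) = sqrt((2/3)*(-7) + 88) = sqrt(-14/3 + 88) = sqrt(250/3) = 5*sqrt(30)/3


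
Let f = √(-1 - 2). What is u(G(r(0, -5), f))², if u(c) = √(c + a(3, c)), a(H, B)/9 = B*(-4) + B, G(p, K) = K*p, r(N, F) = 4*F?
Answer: 520*I*√3 ≈ 900.67*I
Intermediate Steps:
f = I*√3 (f = √(-3) = I*√3 ≈ 1.732*I)
a(H, B) = -27*B (a(H, B) = 9*(B*(-4) + B) = 9*(-4*B + B) = 9*(-3*B) = -27*B)
u(c) = √26*√(-c) (u(c) = √(c - 27*c) = √(-26*c) = √26*√(-c))
u(G(r(0, -5), f))² = (√26*√(-I*√3*4*(-5)))² = (√26*√(-I*√3*(-20)))² = (√26*√(-(-20)*I*√3))² = (√26*√(20*I*√3))² = (√26*(2*3^(¼)*√5*√I))² = (2*3^(¼)*√130*√I)² = 520*I*√3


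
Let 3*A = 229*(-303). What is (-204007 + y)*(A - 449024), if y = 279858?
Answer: -35813277203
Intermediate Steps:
A = -23129 (A = (229*(-303))/3 = (⅓)*(-69387) = -23129)
(-204007 + y)*(A - 449024) = (-204007 + 279858)*(-23129 - 449024) = 75851*(-472153) = -35813277203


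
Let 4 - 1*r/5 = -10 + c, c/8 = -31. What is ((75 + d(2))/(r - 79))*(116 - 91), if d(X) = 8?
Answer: 2075/1231 ≈ 1.6856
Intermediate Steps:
c = -248 (c = 8*(-31) = -248)
r = 1310 (r = 20 - 5*(-10 - 248) = 20 - 5*(-258) = 20 + 1290 = 1310)
((75 + d(2))/(r - 79))*(116 - 91) = ((75 + 8)/(1310 - 79))*(116 - 91) = (83/1231)*25 = 2075/1231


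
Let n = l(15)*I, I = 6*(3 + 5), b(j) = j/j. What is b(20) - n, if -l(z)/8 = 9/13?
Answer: 3469/13 ≈ 266.85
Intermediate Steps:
l(z) = -72/13
b(j) = 1
I = 48 (I = 6*8 = 48)
n = -3456/13 (n = -72/13*48 = -3456/13 ≈ -265.85)
b(20) - n = 1 - 1*(-3456/13) = 1 + 3456/13 = 3469/13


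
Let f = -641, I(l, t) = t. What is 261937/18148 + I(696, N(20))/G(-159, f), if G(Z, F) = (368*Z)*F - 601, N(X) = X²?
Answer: 755700711459/52357805036 ≈ 14.433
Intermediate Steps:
G(Z, F) = -601 + 368*F*Z (G(Z, F) = 368*F*Z - 601 = -601 + 368*F*Z)
261937/18148 + I(696, N(20))/G(-159, f) = 261937/18148 + 20²/(-601 + 368*(-641)*(-159)) = 261937*(1/18148) + 400/(-601 + 37506192) = 20149/1396 + 400/37505591 = 755700711459/52357805036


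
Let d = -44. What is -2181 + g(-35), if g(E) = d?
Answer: -2225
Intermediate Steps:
g(E) = -44
-2181 + g(-35) = -2181 - 44 = -2225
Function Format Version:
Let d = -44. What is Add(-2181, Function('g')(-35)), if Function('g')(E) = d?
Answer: -2225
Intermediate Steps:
Function('g')(E) = -44
Add(-2181, Function('g')(-35)) = Add(-2181, -44) = -2225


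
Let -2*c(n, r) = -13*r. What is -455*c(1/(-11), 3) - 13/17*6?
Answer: -301821/34 ≈ -8877.1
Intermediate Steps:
c(n, r) = 13*r/2 (c(n, r) = -(-13)*r/2 = 13*r/2)
-455*c(1/(-11), 3) - 13/17*6 = -5915*3/2 - 13/17*6 = -455*39/2 - 13*1/17*6 = -17745/2 - 13/17*6 = -17745/2 - 78/17 = -301821/34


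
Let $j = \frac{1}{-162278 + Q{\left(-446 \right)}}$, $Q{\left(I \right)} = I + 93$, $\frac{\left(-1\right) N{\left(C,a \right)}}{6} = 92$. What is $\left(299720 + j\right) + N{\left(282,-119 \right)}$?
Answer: $\frac{48653991007}{162631} \approx 2.9917 \cdot 10^{5}$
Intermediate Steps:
$N{\left(C,a \right)} = -552$ ($N{\left(C,a \right)} = \left(-6\right) 92 = -552$)
$Q{\left(I \right)} = 93 + I$
$j = - \frac{1}{162631}$ ($j = \frac{1}{-162278 + \left(93 - 446\right)} = \frac{1}{-162278 - 353} = \frac{1}{-162631} = - \frac{1}{162631} \approx -6.1489 \cdot 10^{-6}$)
$\left(299720 + j\right) + N{\left(282,-119 \right)} = \left(299720 - \frac{1}{162631}\right) - 552 = \frac{48743763319}{162631} - 552 = \frac{48653991007}{162631}$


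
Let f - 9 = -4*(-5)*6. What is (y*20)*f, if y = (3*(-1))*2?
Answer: -15480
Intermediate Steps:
f = 129 (f = 9 - 4*(-5)*6 = 9 + 20*6 = 9 + 120 = 129)
y = -6 (y = -3*2 = -6)
(y*20)*f = -6*20*129 = -120*129 = -15480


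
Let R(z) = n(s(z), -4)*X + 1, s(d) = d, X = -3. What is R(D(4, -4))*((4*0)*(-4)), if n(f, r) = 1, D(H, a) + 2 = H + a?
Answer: 0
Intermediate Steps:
D(H, a) = -2 + H + a (D(H, a) = -2 + (H + a) = -2 + H + a)
R(z) = -2 (R(z) = 1*(-3) + 1 = -3 + 1 = -2)
R(D(4, -4))*((4*0)*(-4)) = -2*4*0*(-4) = -0*(-4) = -2*0 = 0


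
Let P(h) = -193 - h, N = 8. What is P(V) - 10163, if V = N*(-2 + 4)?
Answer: -10372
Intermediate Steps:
V = 16 (V = 8*(-2 + 4) = 8*2 = 16)
P(V) - 10163 = (-193 - 1*16) - 10163 = (-193 - 16) - 10163 = -209 - 10163 = -10372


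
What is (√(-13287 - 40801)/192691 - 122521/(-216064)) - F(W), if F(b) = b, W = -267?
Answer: 57811609/216064 + 2*I*√13522/192691 ≈ 267.57 + 0.0012069*I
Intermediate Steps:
(√(-13287 - 40801)/192691 - 122521/(-216064)) - F(W) = (√(-13287 - 40801)/192691 - 122521/(-216064)) - 1*(-267) = (√(-54088)*(1/192691) - 122521*(-1/216064)) + 267 = ((2*I*√13522)*(1/192691) + 122521/216064) + 267 = (2*I*√13522/192691 + 122521/216064) + 267 = (122521/216064 + 2*I*√13522/192691) + 267 = 57811609/216064 + 2*I*√13522/192691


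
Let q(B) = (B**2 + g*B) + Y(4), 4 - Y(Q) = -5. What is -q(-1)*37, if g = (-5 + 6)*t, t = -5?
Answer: -555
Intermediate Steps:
g = -5 (g = (-5 + 6)*(-5) = 1*(-5) = -5)
Y(Q) = 9 (Y(Q) = 4 - 1*(-5) = 4 + 5 = 9)
q(B) = 9 + B**2 - 5*B (q(B) = (B**2 - 5*B) + 9 = 9 + B**2 - 5*B)
-q(-1)*37 = -(9 + (-1)**2 - 5*(-1))*37 = -(9 + 1 + 5)*37 = -1*15*37 = -15*37 = -555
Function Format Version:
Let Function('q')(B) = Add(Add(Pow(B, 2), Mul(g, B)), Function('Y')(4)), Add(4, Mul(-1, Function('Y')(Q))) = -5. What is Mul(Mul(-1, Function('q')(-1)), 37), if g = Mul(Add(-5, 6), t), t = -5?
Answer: -555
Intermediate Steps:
g = -5 (g = Mul(Add(-5, 6), -5) = Mul(1, -5) = -5)
Function('Y')(Q) = 9 (Function('Y')(Q) = Add(4, Mul(-1, -5)) = Add(4, 5) = 9)
Function('q')(B) = Add(9, Pow(B, 2), Mul(-5, B)) (Function('q')(B) = Add(Add(Pow(B, 2), Mul(-5, B)), 9) = Add(9, Pow(B, 2), Mul(-5, B)))
Mul(Mul(-1, Function('q')(-1)), 37) = Mul(Mul(-1, Add(9, Pow(-1, 2), Mul(-5, -1))), 37) = Mul(Mul(-1, Add(9, 1, 5)), 37) = Mul(Mul(-1, 15), 37) = Mul(-15, 37) = -555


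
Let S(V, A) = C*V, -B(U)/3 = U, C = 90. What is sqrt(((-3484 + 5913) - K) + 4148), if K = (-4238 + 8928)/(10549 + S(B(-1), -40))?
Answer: 13*sqrt(4554982923)/10819 ≈ 81.096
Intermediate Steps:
B(U) = -3*U
S(V, A) = 90*V
K = 4690/10819 (K = (-4238 + 8928)/(10549 + 90*(-3*(-1))) = 4690/(10549 + 90*3) = 4690/(10549 + 270) = 4690/10819 ≈ 0.43350)
sqrt(((-3484 + 5913) - K) + 4148) = sqrt(((-3484 + 5913) - 1*4690/10819) + 4148) = sqrt((2429 - 4690/10819) + 4148) = sqrt(26274661/10819 + 4148) = sqrt(71151873/10819) = 13*sqrt(4554982923)/10819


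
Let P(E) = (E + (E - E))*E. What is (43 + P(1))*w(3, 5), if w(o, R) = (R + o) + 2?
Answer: 440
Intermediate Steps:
P(E) = E² (P(E) = (E + 0)*E = E*E = E²)
w(o, R) = 2 + R + o
(43 + P(1))*w(3, 5) = (43 + 1²)*(2 + 5 + 3) = (43 + 1)*10 = 44*10 = 440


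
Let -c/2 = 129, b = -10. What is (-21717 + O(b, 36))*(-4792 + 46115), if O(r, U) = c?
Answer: -908072925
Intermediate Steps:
c = -258 (c = -2*129 = -258)
O(r, U) = -258
(-21717 + O(b, 36))*(-4792 + 46115) = (-21717 - 258)*(-4792 + 46115) = -21975*41323 = -908072925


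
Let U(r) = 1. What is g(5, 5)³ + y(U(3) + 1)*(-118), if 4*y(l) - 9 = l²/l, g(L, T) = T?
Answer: -399/2 ≈ -199.50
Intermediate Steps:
y(l) = 9/4 + l/4 (y(l) = 9/4 + (l²/l)/4 = 9/4 + l/4)
g(5, 5)³ + y(U(3) + 1)*(-118) = 5³ + (9/4 + (1 + 1)/4)*(-118) = 125 + (9/4 + (¼)*2)*(-118) = 125 + (9/4 + ½)*(-118) = 125 + (11/4)*(-118) = 125 - 649/2 = -399/2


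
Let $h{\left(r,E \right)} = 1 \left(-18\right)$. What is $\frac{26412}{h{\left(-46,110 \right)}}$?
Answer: $- \frac{4402}{3} \approx -1467.3$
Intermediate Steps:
$h{\left(r,E \right)} = -18$
$\frac{26412}{h{\left(-46,110 \right)}} = \frac{26412}{-18} = 26412 \left(- \frac{1}{18}\right) = - \frac{4402}{3}$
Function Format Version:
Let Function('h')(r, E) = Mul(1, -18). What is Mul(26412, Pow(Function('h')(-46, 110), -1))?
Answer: Rational(-4402, 3) ≈ -1467.3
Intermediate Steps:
Function('h')(r, E) = -18
Mul(26412, Pow(Function('h')(-46, 110), -1)) = Mul(26412, Pow(-18, -1)) = Mul(26412, Rational(-1, 18)) = Rational(-4402, 3)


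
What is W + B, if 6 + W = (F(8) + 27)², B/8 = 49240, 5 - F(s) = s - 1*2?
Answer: 394590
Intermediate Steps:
F(s) = 7 - s (F(s) = 5 - (s - 1*2) = 5 - (s - 2) = 5 - (-2 + s) = 5 + (2 - s) = 7 - s)
B = 393920 (B = 8*49240 = 393920)
W = 670 (W = -6 + ((7 - 1*8) + 27)² = -6 + ((7 - 8) + 27)² = -6 + (-1 + 27)² = -6 + 26² = -6 + 676 = 670)
W + B = 670 + 393920 = 394590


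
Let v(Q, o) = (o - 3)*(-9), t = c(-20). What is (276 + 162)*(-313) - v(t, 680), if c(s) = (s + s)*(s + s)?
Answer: -131001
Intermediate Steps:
c(s) = 4*s² (c(s) = (2*s)*(2*s) = 4*s²)
t = 1600 (t = 4*(-20)² = 4*400 = 1600)
v(Q, o) = 27 - 9*o (v(Q, o) = (-3 + o)*(-9) = 27 - 9*o)
(276 + 162)*(-313) - v(t, 680) = (276 + 162)*(-313) - (27 - 9*680) = 438*(-313) - (27 - 6120) = -137094 - 1*(-6093) = -137094 + 6093 = -131001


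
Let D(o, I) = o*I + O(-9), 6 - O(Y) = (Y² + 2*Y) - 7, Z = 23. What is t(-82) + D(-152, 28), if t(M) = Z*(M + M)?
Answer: -8078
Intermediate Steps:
O(Y) = 13 - Y² - 2*Y (O(Y) = 6 - ((Y² + 2*Y) - 7) = 6 - (-7 + Y² + 2*Y) = 6 + (7 - Y² - 2*Y) = 13 - Y² - 2*Y)
t(M) = 46*M (t(M) = 23*(M + M) = 23*(2*M) = 46*M)
D(o, I) = -50 + I*o (D(o, I) = o*I + (13 - 1*(-9)² - 2*(-9)) = I*o + (13 - 1*81 + 18) = I*o + (13 - 81 + 18) = I*o - 50 = -50 + I*o)
t(-82) + D(-152, 28) = 46*(-82) + (-50 + 28*(-152)) = -3772 + (-50 - 4256) = -3772 - 4306 = -8078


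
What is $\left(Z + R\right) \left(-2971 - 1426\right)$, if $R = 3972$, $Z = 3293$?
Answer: $-31944205$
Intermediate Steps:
$\left(Z + R\right) \left(-2971 - 1426\right) = \left(3293 + 3972\right) \left(-2971 - 1426\right) = 7265 \left(-4397\right) = -31944205$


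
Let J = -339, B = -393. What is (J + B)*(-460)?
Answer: 336720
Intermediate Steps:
(J + B)*(-460) = (-339 - 393)*(-460) = -732*(-460) = 336720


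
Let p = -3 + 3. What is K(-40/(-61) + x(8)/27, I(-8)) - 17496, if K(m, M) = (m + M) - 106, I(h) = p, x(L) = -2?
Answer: -28989536/1647 ≈ -17601.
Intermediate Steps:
p = 0
I(h) = 0
K(m, M) = -106 + M + m (K(m, M) = (M + m) - 106 = -106 + M + m)
K(-40/(-61) + x(8)/27, I(-8)) - 17496 = (-106 + 0 + (-40/(-61) - 2/27)) - 17496 = (-106 + 0 + (-40*(-1/61) - 2*1/27)) - 17496 = (-106 + 0 + (40/61 - 2/27)) - 17496 = (-106 + 0 + 958/1647) - 17496 = -173624/1647 - 17496 = -28989536/1647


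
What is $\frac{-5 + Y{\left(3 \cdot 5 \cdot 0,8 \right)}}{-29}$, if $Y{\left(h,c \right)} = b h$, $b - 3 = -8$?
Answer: $\frac{5}{29} \approx 0.17241$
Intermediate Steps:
$b = -5$ ($b = 3 - 8 = -5$)
$Y{\left(h,c \right)} = - 5 h$
$\frac{-5 + Y{\left(3 \cdot 5 \cdot 0,8 \right)}}{-29} = \frac{-5 - 5 \cdot 3 \cdot 5 \cdot 0}{-29} = \left(-5 - 5 \cdot 15 \cdot 0\right) \left(- \frac{1}{29}\right) = \left(-5 - 0\right) \left(- \frac{1}{29}\right) = \left(-5 + 0\right) \left(- \frac{1}{29}\right) = \left(-5\right) \left(- \frac{1}{29}\right) = \frac{5}{29}$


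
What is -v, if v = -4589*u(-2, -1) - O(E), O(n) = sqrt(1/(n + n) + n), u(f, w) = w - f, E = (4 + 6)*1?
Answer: 4589 + sqrt(1005)/10 ≈ 4592.2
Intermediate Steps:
E = 10 (E = 10*1 = 10)
O(n) = sqrt(n + 1/(2*n)) (O(n) = sqrt(1/(2*n) + n) = sqrt(n + 1/(2*n)))
v = -4589 - sqrt(1005)/10 (v = -4589*(-1 - 1*(-2)) - sqrt(2/10 + 4*10)/2 = -4589*(-1 + 2) - sqrt(2*(1/10) + 40)/2 = -4589*1 - sqrt(1/5 + 40)/2 = -4589 - sqrt(201/5)/2 = -4589 - sqrt(1005)/5/2 = -4589 - sqrt(1005)/10 ≈ -4592.2)
-v = -(-4589 - sqrt(1005)/10) = 4589 + sqrt(1005)/10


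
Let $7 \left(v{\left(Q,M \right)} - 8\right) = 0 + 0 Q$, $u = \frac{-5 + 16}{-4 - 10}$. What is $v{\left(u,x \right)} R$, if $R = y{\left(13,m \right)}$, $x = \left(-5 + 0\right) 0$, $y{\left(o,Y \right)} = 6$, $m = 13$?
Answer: $48$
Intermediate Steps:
$u = - \frac{11}{14}$ ($u = \frac{11}{-14} = 11 \left(- \frac{1}{14}\right) = - \frac{11}{14} \approx -0.78571$)
$x = 0$ ($x = \left(-5\right) 0 = 0$)
$R = 6$
$v{\left(Q,M \right)} = 8$ ($v{\left(Q,M \right)} = 8 + \frac{0 + 0 Q}{7} = 8 + \frac{0 + 0}{7} = 8 + \frac{1}{7} \cdot 0 = 8 + 0 = 8$)
$v{\left(u,x \right)} R = 8 \cdot 6 = 48$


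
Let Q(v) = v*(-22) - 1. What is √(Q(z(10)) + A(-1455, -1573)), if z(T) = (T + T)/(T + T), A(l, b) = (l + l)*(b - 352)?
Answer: √5601727 ≈ 2366.8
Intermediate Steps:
A(l, b) = 2*l*(-352 + b) (A(l, b) = (2*l)*(-352 + b) = 2*l*(-352 + b))
z(T) = 1 (z(T) = (2*T)/((2*T)) = (2*T)*(1/(2*T)) = 1)
Q(v) = -1 - 22*v (Q(v) = -22*v - 1 = -1 - 22*v)
√(Q(z(10)) + A(-1455, -1573)) = √((-1 - 22*1) + 2*(-1455)*(-352 - 1573)) = √((-1 - 22) + 2*(-1455)*(-1925)) = √(-23 + 5601750) = √5601727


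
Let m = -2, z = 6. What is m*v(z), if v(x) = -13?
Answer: 26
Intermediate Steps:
m*v(z) = -2*(-13) = 26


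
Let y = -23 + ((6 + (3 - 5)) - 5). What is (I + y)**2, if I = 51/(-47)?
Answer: 1390041/2209 ≈ 629.26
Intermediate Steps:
I = -51/47 (I = 51*(-1/47) = -51/47 ≈ -1.0851)
y = -24 (y = -23 + ((6 - 2) - 5) = -23 + (4 - 5) = -23 - 1 = -24)
(I + y)**2 = (-51/47 - 24)**2 = (-1179/47)**2 = 1390041/2209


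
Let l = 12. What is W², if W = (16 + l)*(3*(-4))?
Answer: 112896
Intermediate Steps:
W = -336 (W = (16 + 12)*(3*(-4)) = 28*(-12) = -336)
W² = (-336)² = 112896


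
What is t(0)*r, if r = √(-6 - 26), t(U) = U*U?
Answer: 0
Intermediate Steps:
t(U) = U²
r = 4*I*√2 (r = √(-32) = 4*I*√2 ≈ 5.6569*I)
t(0)*r = 0²*(4*I*√2) = 0*(4*I*√2) = 0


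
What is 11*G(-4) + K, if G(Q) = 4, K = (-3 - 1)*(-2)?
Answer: 52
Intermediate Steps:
K = 8 (K = -4*(-2) = 8)
11*G(-4) + K = 11*4 + 8 = 44 + 8 = 52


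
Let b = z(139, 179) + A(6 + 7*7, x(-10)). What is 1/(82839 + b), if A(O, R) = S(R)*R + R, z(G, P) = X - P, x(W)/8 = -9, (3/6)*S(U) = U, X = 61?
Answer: 1/93017 ≈ 1.0751e-5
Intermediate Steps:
S(U) = 2*U
x(W) = -72 (x(W) = 8*(-9) = -72)
z(G, P) = 61 - P
A(O, R) = R + 2*R² (A(O, R) = (2*R)*R + R = 2*R² + R = R + 2*R²)
b = 10178 (b = (61 - 1*179) - 72*(1 + 2*(-72)) = (61 - 179) - 72*(1 - 144) = -118 - 72*(-143) = -118 + 10296 = 10178)
1/(82839 + b) = 1/(82839 + 10178) = 1/93017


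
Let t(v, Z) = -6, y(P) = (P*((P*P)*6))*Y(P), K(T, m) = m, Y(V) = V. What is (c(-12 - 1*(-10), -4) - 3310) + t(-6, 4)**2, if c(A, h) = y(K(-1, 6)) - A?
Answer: 4504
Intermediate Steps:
y(P) = 6*P**4 (y(P) = (P*((P*P)*6))*P = (P*(P**2*6))*P = (P*(6*P**2))*P = (6*P**3)*P = 6*P**4)
c(A, h) = 7776 - A (c(A, h) = 6*6**4 - A = 6*1296 - A = 7776 - A)
(c(-12 - 1*(-10), -4) - 3310) + t(-6, 4)**2 = ((7776 - (-12 - 1*(-10))) - 3310) + (-6)**2 = ((7776 - (-12 + 10)) - 3310) + 36 = ((7776 - 1*(-2)) - 3310) + 36 = ((7776 + 2) - 3310) + 36 = (7778 - 3310) + 36 = 4468 + 36 = 4504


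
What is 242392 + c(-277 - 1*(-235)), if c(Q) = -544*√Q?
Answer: 242392 - 544*I*√42 ≈ 2.4239e+5 - 3525.5*I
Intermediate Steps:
242392 + c(-277 - 1*(-235)) = 242392 - 544*√(-277 - 1*(-235)) = 242392 - 544*√(-277 + 235) = 242392 - 544*I*√42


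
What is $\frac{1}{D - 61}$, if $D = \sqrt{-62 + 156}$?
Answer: $- \frac{61}{3627} - \frac{\sqrt{94}}{3627} \approx -0.019491$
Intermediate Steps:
$D = \sqrt{94} \approx 9.6954$
$\frac{1}{D - 61} = \frac{1}{\sqrt{94} - 61} = \frac{1}{-61 + \sqrt{94}}$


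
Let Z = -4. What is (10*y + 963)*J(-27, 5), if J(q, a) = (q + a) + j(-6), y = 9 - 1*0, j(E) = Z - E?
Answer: -21060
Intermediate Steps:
j(E) = -4 - E
y = 9 (y = 9 + 0 = 9)
J(q, a) = 2 + a + q (J(q, a) = (q + a) + (-4 - 1*(-6)) = (a + q) + (-4 + 6) = (a + q) + 2 = 2 + a + q)
(10*y + 963)*J(-27, 5) = (10*9 + 963)*(2 + 5 - 27) = (90 + 963)*(-20) = 1053*(-20) = -21060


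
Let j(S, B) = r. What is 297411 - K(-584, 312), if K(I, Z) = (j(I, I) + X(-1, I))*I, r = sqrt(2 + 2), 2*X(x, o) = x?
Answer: 298287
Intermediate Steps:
X(x, o) = x/2
r = 2 (r = sqrt(4) = 2)
j(S, B) = 2
K(I, Z) = 3*I/2 (K(I, Z) = (2 + (1/2)*(-1))*I = (2 - 1/2)*I = 3*I/2)
297411 - K(-584, 312) = 297411 - 3*(-584)/2 = 297411 - 1*(-876) = 297411 + 876 = 298287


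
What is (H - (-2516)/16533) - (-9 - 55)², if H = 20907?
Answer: 277938779/16533 ≈ 16811.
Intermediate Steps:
(H - (-2516)/16533) - (-9 - 55)² = (20907 - (-2516)/16533) - (-9 - 55)² = (20907 - (-2516)/16533) - 1*(-64)² = (20907 - 1*(-2516/16533)) - 1*4096 = (20907 + 2516/16533) - 4096 = 345657947/16533 - 4096 = 277938779/16533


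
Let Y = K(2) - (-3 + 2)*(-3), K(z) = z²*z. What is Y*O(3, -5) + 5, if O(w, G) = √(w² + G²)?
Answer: 5 + 5*√34 ≈ 34.155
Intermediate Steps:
K(z) = z³
Y = 5 (Y = 2³ - (-3 + 2)*(-3) = 8 - (-1)*(-3) = 8 - 1*3 = 8 - 3 = 5)
O(w, G) = √(G² + w²)
Y*O(3, -5) + 5 = 5*√((-5)² + 3²) + 5 = 5*√(25 + 9) + 5 = 5*√34 + 5 = 5 + 5*√34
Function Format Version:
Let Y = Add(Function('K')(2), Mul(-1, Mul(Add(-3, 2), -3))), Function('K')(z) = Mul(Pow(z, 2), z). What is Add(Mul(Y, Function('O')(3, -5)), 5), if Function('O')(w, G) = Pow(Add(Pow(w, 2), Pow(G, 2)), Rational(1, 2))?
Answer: Add(5, Mul(5, Pow(34, Rational(1, 2)))) ≈ 34.155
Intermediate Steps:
Function('K')(z) = Pow(z, 3)
Y = 5 (Y = Add(Pow(2, 3), Mul(-1, Mul(Add(-3, 2), -3))) = Add(8, Mul(-1, Mul(-1, -3))) = Add(8, Mul(-1, 3)) = Add(8, -3) = 5)
Function('O')(w, G) = Pow(Add(Pow(G, 2), Pow(w, 2)), Rational(1, 2))
Add(Mul(Y, Function('O')(3, -5)), 5) = Add(Mul(5, Pow(Add(Pow(-5, 2), Pow(3, 2)), Rational(1, 2))), 5) = Add(Mul(5, Pow(Add(25, 9), Rational(1, 2))), 5) = Add(Mul(5, Pow(34, Rational(1, 2))), 5) = Add(5, Mul(5, Pow(34, Rational(1, 2))))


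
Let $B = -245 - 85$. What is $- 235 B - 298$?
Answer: $77252$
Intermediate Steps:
$B = -330$ ($B = -245 - 85 = -330$)
$- 235 B - 298 = \left(-235\right) \left(-330\right) - 298 = 77550 - 298 = 77252$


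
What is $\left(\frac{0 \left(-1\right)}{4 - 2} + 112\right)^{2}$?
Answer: $12544$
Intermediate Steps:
$\left(\frac{0 \left(-1\right)}{4 - 2} + 112\right)^{2} = \left(\frac{0}{2} + 112\right)^{2} = \left(0 \cdot \frac{1}{2} + 112\right)^{2} = \left(0 + 112\right)^{2} = 112^{2} = 12544$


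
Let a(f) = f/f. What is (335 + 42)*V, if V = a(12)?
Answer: 377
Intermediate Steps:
a(f) = 1
V = 1
(335 + 42)*V = (335 + 42)*1 = 377*1 = 377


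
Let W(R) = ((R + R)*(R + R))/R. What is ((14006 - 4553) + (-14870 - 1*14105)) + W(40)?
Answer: -19362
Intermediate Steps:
W(R) = 4*R (W(R) = ((2*R)*(2*R))/R = (4*R²)/R = 4*R)
((14006 - 4553) + (-14870 - 1*14105)) + W(40) = ((14006 - 4553) + (-14870 - 1*14105)) + 4*40 = (9453 + (-14870 - 14105)) + 160 = (9453 - 28975) + 160 = -19522 + 160 = -19362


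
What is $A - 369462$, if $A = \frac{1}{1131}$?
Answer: $- \frac{417861521}{1131} \approx -3.6946 \cdot 10^{5}$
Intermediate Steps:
$A = \frac{1}{1131} \approx 0.00088417$
$A - 369462 = \frac{1}{1131} - 369462 = - \frac{417861521}{1131}$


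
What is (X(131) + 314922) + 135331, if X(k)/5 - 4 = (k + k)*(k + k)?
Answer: 793493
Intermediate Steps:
X(k) = 20 + 20*k**2 (X(k) = 20 + 5*((k + k)*(k + k)) = 20 + 5*((2*k)*(2*k)) = 20 + 5*(4*k**2) = 20 + 20*k**2)
(X(131) + 314922) + 135331 = ((20 + 20*131**2) + 314922) + 135331 = ((20 + 20*17161) + 314922) + 135331 = ((20 + 343220) + 314922) + 135331 = (343240 + 314922) + 135331 = 658162 + 135331 = 793493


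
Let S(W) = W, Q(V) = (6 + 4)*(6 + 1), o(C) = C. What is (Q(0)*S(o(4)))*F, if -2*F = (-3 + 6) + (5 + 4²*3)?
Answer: -7840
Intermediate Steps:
Q(V) = 70 (Q(V) = 10*7 = 70)
F = -28 (F = -((-3 + 6) + (5 + 4²*3))/2 = -(3 + (5 + 16*3))/2 = -(3 + (5 + 48))/2 = -(3 + 53)/2 = -½*56 = -28)
(Q(0)*S(o(4)))*F = (70*4)*(-28) = 280*(-28) = -7840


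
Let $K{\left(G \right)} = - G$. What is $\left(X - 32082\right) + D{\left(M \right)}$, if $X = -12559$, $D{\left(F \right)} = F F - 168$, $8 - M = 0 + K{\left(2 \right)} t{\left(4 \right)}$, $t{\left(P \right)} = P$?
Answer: $-44553$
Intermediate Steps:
$M = 16$ ($M = 8 - \left(0 + \left(-1\right) 2 \cdot 4\right) = 8 - \left(0 - 8\right) = 8 - -8 = 8 + 8 = 16$)
$D{\left(F \right)} = -168 + F^{2}$ ($D{\left(F \right)} = F^{2} - 168 = -168 + F^{2}$)
$\left(X - 32082\right) + D{\left(M \right)} = \left(-12559 - 32082\right) - \left(168 - 16^{2}\right) = -44641 + \left(-168 + 256\right) = -44641 + 88 = -44553$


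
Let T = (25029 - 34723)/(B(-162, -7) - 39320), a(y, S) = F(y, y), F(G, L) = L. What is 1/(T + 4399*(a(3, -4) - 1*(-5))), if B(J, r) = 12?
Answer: 19654/691668415 ≈ 2.8415e-5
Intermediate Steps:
a(y, S) = y
T = 4847/19654 (T = (25029 - 34723)/(12 - 39320) = -9694/(-39308) = -9694*(-1/39308) = 4847/19654 ≈ 0.24662)
1/(T + 4399*(a(3, -4) - 1*(-5))) = 1/(4847/19654 + 4399*(3 - 1*(-5))) = 1/(4847/19654 + 4399*(3 + 5)) = 1/(4847/19654 + 4399*8) = 1/(4847/19654 + 35192) = 1/(691668415/19654) = 19654/691668415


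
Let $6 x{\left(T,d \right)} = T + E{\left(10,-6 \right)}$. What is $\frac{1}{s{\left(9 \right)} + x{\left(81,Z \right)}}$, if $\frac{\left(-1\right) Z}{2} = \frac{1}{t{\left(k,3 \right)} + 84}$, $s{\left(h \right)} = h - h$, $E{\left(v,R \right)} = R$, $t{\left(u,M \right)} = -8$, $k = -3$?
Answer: $\frac{2}{25} \approx 0.08$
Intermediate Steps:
$s{\left(h \right)} = 0$
$Z = - \frac{1}{38}$ ($Z = - \frac{2}{-8 + 84} = - \frac{2}{76} = \left(-2\right) \frac{1}{76} = - \frac{1}{38} \approx -0.026316$)
$x{\left(T,d \right)} = -1 + \frac{T}{6}$ ($x{\left(T,d \right)} = \frac{T - 6}{6} = \frac{-6 + T}{6} = -1 + \frac{T}{6}$)
$\frac{1}{s{\left(9 \right)} + x{\left(81,Z \right)}} = \frac{1}{0 + \left(-1 + \frac{1}{6} \cdot 81\right)} = \frac{1}{0 + \left(-1 + \frac{27}{2}\right)} = \frac{1}{0 + \frac{25}{2}} = \frac{1}{\frac{25}{2}} = \frac{2}{25}$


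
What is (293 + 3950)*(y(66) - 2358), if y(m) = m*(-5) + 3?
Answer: -11392455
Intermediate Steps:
y(m) = 3 - 5*m (y(m) = -5*m + 3 = 3 - 5*m)
(293 + 3950)*(y(66) - 2358) = (293 + 3950)*((3 - 5*66) - 2358) = 4243*((3 - 330) - 2358) = 4243*(-327 - 2358) = 4243*(-2685) = -11392455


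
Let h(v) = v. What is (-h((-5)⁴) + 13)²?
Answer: 374544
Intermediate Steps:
(-h((-5)⁴) + 13)² = (-1*(-5)⁴ + 13)² = (-1*625 + 13)² = (-625 + 13)² = (-612)² = 374544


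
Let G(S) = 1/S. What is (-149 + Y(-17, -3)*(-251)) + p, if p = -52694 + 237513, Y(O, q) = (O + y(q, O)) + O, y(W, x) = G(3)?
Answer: 579361/3 ≈ 1.9312e+5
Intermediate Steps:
G(S) = 1/S
y(W, x) = ⅓ (y(W, x) = 1/3 = ⅓)
Y(O, q) = ⅓ + 2*O (Y(O, q) = (O + ⅓) + O = (⅓ + O) + O = ⅓ + 2*O)
p = 184819
(-149 + Y(-17, -3)*(-251)) + p = (-149 + (⅓ + 2*(-17))*(-251)) + 184819 = (-149 + (⅓ - 34)*(-251)) + 184819 = (-149 - 101/3*(-251)) + 184819 = (-149 + 25351/3) + 184819 = 24904/3 + 184819 = 579361/3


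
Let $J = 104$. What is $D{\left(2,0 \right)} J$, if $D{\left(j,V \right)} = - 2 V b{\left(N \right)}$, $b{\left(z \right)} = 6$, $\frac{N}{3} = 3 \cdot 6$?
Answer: $0$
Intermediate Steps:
$N = 54$ ($N = 3 \cdot 3 \cdot 6 = 3 \cdot 18 = 54$)
$D{\left(j,V \right)} = - 12 V$ ($D{\left(j,V \right)} = - 2 V 6 = - 12 V$)
$D{\left(2,0 \right)} J = \left(-12\right) 0 \cdot 104 = 0 \cdot 104 = 0$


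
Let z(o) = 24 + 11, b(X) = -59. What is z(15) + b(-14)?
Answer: -24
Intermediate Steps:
z(o) = 35
z(15) + b(-14) = 35 - 59 = -24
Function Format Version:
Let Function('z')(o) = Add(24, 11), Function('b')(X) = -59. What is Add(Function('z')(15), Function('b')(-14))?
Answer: -24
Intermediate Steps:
Function('z')(o) = 35
Add(Function('z')(15), Function('b')(-14)) = Add(35, -59) = -24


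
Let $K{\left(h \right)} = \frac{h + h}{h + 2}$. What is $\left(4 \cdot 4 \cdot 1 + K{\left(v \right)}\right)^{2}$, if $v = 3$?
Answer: $\frac{7396}{25} \approx 295.84$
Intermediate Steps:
$K{\left(h \right)} = \frac{2 h}{2 + h}$
$\left(4 \cdot 4 \cdot 1 + K{\left(v \right)}\right)^{2} = \left(4 \cdot 4 \cdot 1 + 2 \cdot 3 \frac{1}{2 + 3}\right)^{2} = \left(16 \cdot 1 + 2 \cdot 3 \cdot \frac{1}{5}\right)^{2} = \left(16 + 2 \cdot 3 \cdot \frac{1}{5}\right)^{2} = \left(16 + \frac{6}{5}\right)^{2} = \left(\frac{86}{5}\right)^{2} = \frac{7396}{25}$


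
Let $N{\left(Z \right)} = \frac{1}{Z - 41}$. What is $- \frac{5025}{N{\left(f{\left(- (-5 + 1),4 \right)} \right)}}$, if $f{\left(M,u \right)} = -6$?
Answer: $236175$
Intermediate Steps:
$N{\left(Z \right)} = \frac{1}{-41 + Z}$
$- \frac{5025}{N{\left(f{\left(- (-5 + 1),4 \right)} \right)}} = - \frac{5025}{\frac{1}{-41 - 6}} = - \frac{5025}{\frac{1}{-47}} = - \frac{5025}{- \frac{1}{47}} = \left(-5025\right) \left(-47\right) = 236175$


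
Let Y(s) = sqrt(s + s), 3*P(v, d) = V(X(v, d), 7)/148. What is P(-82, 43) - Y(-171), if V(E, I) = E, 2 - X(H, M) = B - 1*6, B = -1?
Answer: 3/148 - 3*I*sqrt(38) ≈ 0.02027 - 18.493*I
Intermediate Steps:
X(H, M) = 9 (X(H, M) = 2 - (-1 - 1*6) = 2 - (-1 - 6) = 2 - 1*(-7) = 2 + 7 = 9)
P(v, d) = 3/148 (P(v, d) = (9/148)/3 = (9*(1/148))/3 = (1/3)*(9/148) = 3/148)
Y(s) = sqrt(2)*sqrt(s) (Y(s) = sqrt(2*s) = sqrt(2)*sqrt(s))
P(-82, 43) - Y(-171) = 3/148 - sqrt(2)*sqrt(-171) = 3/148 - sqrt(2)*3*I*sqrt(19) = 3/148 - 3*I*sqrt(38)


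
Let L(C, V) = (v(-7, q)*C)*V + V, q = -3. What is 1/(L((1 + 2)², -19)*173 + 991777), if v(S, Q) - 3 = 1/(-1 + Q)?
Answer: 4/3628547 ≈ 1.1024e-6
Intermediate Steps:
v(S, Q) = 3 + 1/(-1 + Q)
L(C, V) = V + 11*C*V/4 (L(C, V) = (((-2 + 3*(-3))/(-1 - 3))*C)*V + V = (((-2 - 9)/(-4))*C)*V + V = ((-¼*(-11))*C)*V + V = (11*C/4)*V + V = 11*C*V/4 + V = V + 11*C*V/4)
1/(L((1 + 2)², -19)*173 + 991777) = 1/(((¼)*(-19)*(4 + 11*(1 + 2)²))*173 + 991777) = 1/(((¼)*(-19)*(4 + 11*3²))*173 + 991777) = 1/(((¼)*(-19)*(4 + 11*9))*173 + 991777) = 1/(((¼)*(-19)*(4 + 99))*173 + 991777) = 1/(((¼)*(-19)*103)*173 + 991777) = 1/(-1957/4*173 + 991777) = 1/(-338561/4 + 991777) = 1/(3628547/4) = 4/3628547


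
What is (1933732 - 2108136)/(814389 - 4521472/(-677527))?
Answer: -118163418908/551775057475 ≈ -0.21415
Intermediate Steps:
(1933732 - 2108136)/(814389 - 4521472/(-677527)) = -174404/(814389 - 4521472*(-1/677527)) = -174404/(814389 + 4521472/677527) = -174404/551775057475/677527 = -174404*677527/551775057475 = -118163418908/551775057475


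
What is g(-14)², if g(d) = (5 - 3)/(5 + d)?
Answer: 4/81 ≈ 0.049383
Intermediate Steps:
g(d) = 2/(5 + d)
g(-14)² = (2/(5 - 14))² = (2/(-9))² = (2*(-⅑))² = (-2/9)² = 4/81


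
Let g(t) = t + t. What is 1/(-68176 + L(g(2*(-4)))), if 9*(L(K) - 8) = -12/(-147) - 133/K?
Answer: -7056/480986827 ≈ -1.4670e-5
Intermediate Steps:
g(t) = 2*t
L(K) = 3532/441 - 133/(9*K) (L(K) = 8 + (-12/(-147) - 133/K)/9 = 8 + (-12*(-1/147) - 133/K)/9 = 8 + (4/49 - 133/K)/9 = 8 + (4/441 - 133/(9*K)) = 3532/441 - 133/(9*K))
1/(-68176 + L(g(2*(-4)))) = 1/(-68176 + (-6517 + 3532*(2*(2*(-4))))/(441*((2*(2*(-4)))))) = 1/(-68176 + (-6517 + 3532*(2*(-8)))/(441*((2*(-8))))) = 1/(-68176 + (1/441)*(-6517 + 3532*(-16))/(-16)) = 1/(-68176 + (1/441)*(-1/16)*(-6517 - 56512)) = 1/(-68176 + (1/441)*(-1/16)*(-63029)) = 1/(-68176 + 63029/7056) = 1/(-480986827/7056) = -7056/480986827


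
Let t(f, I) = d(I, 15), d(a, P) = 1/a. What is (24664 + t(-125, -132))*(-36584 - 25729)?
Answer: -67623043837/44 ≈ -1.5369e+9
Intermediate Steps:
t(f, I) = 1/I
(24664 + t(-125, -132))*(-36584 - 25729) = (24664 + 1/(-132))*(-36584 - 25729) = (24664 - 1/132)*(-62313) = (3255647/132)*(-62313) = -67623043837/44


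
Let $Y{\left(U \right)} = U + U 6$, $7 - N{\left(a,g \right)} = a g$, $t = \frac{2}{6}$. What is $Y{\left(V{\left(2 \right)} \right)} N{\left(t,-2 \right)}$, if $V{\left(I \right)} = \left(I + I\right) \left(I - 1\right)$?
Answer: $\frac{644}{3} \approx 214.67$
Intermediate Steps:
$t = \frac{1}{3}$ ($t = 2 \cdot \frac{1}{6} = \frac{1}{3} \approx 0.33333$)
$N{\left(a,g \right)} = 7 - a g$
$V{\left(I \right)} = 2 I \left(-1 + I\right)$
$Y{\left(U \right)} = 7 U$ ($Y{\left(U \right)} = U + 6 U = 7 U$)
$Y{\left(V{\left(2 \right)} \right)} N{\left(t,-2 \right)} = 7 \cdot 2 \cdot 2 \left(-1 + 2\right) \left(7 - \frac{1}{3} \left(-2\right)\right) = 7 \cdot 2 \cdot 2 \cdot 1 \left(7 + \frac{2}{3}\right) = 7 \cdot 4 \cdot \frac{23}{3} = 28 \cdot \frac{23}{3} = \frac{644}{3}$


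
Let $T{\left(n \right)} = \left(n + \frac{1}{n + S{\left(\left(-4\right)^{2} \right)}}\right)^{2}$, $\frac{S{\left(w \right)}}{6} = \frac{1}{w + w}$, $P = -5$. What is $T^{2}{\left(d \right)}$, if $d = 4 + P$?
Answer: $\frac{707281}{28561} \approx 24.764$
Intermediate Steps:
$S{\left(w \right)} = \frac{3}{w}$ ($S{\left(w \right)} = \frac{6}{w + w} = \frac{6}{2 w} = 6 \frac{1}{2 w} = \frac{3}{w}$)
$d = -1$ ($d = 4 - 5 = -1$)
$T{\left(n \right)} = \left(n + \frac{1}{\frac{3}{16} + n}\right)^{2}$ ($T{\left(n \right)} = \left(n + \frac{1}{n + \frac{3}{\left(-4\right)^{2}}}\right)^{2} = \left(n + \frac{1}{n + \frac{3}{16}}\right)^{2} = \left(n + \frac{1}{\frac{3}{16} + n}\right)^{2}$)
$T^{2}{\left(d \right)} = \left(\frac{\left(16 + 3 \left(-1\right) + 16 \left(-1\right)^{2}\right)^{2}}{\left(3 + 16 \left(-1\right)\right)^{2}}\right)^{2} = \left(\frac{\left(16 - 3 + 16 \cdot 1\right)^{2}}{\left(3 - 16\right)^{2}}\right)^{2} = \left(\frac{\left(16 - 3 + 16\right)^{2}}{169}\right)^{2} = \left(\frac{29^{2}}{169}\right)^{2} = \left(\frac{1}{169} \cdot 841\right)^{2} = \left(\frac{841}{169}\right)^{2} = \frac{707281}{28561}$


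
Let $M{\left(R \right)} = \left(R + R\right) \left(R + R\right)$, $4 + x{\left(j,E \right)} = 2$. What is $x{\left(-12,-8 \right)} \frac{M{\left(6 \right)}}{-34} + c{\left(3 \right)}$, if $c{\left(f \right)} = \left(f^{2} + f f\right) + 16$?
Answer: $\frac{722}{17} \approx 42.471$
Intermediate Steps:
$x{\left(j,E \right)} = -2$ ($x{\left(j,E \right)} = -4 + 2 = -2$)
$M{\left(R \right)} = 4 R^{2}$ ($M{\left(R \right)} = 2 R 2 R = 4 R^{2}$)
$c{\left(f \right)} = 16 + 2 f^{2}$ ($c{\left(f \right)} = \left(f^{2} + f^{2}\right) + 16 = 2 f^{2} + 16 = 16 + 2 f^{2}$)
$x{\left(-12,-8 \right)} \frac{M{\left(6 \right)}}{-34} + c{\left(3 \right)} = - 2 \frac{4 \cdot 6^{2}}{-34} + \left(16 + 2 \cdot 3^{2}\right) = - 2 \cdot 4 \cdot 36 \left(- \frac{1}{34}\right) + \left(16 + 2 \cdot 9\right) = - 2 \cdot 144 \left(- \frac{1}{34}\right) + \left(16 + 18\right) = \left(-2\right) \left(- \frac{72}{17}\right) + 34 = \frac{144}{17} + 34 = \frac{722}{17}$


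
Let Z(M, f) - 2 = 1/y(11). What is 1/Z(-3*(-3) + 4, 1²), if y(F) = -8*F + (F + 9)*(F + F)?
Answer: 352/705 ≈ 0.49929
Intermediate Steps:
y(F) = -8*F + 2*F*(9 + F) (y(F) = -8*F + (9 + F)*(2*F) = -8*F + 2*F*(9 + F))
Z(M, f) = 705/352 (Z(M, f) = 2 + 1/(2*11*(5 + 11)) = 2 + 1/(2*11*16) = 2 + 1/352 = 705/352)
1/Z(-3*(-3) + 4, 1²) = 1/(705/352) = 352/705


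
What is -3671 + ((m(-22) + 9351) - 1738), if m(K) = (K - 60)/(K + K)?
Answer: 86765/22 ≈ 3943.9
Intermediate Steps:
m(K) = (-60 + K)/(2*K) (m(K) = (-60 + K)/((2*K)) = (-60 + K)*(1/(2*K)) = (-60 + K)/(2*K))
-3671 + ((m(-22) + 9351) - 1738) = -3671 + (((1/2)*(-60 - 22)/(-22) + 9351) - 1738) = -3671 + (((1/2)*(-1/22)*(-82) + 9351) - 1738) = -3671 + ((41/22 + 9351) - 1738) = -3671 + (205763/22 - 1738) = -3671 + 167527/22 = 86765/22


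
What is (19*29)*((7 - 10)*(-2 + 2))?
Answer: 0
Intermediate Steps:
(19*29)*((7 - 10)*(-2 + 2)) = 551*(-3*0) = 551*0 = 0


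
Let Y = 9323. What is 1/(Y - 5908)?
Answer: 1/3415 ≈ 0.00029283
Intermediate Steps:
1/(Y - 5908) = 1/(9323 - 5908) = 1/3415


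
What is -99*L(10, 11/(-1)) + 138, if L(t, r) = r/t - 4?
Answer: 6429/10 ≈ 642.90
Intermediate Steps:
L(t, r) = -4 + r/t
-99*L(10, 11/(-1)) + 138 = -99*(-4 + (11/(-1))/10) + 138 = -99*(-4 + (11*(-1))*(⅒)) + 138 = -99*(-4 - 11*⅒) + 138 = -99*(-4 - 11/10) + 138 = -99*(-51/10) + 138 = 5049/10 + 138 = 6429/10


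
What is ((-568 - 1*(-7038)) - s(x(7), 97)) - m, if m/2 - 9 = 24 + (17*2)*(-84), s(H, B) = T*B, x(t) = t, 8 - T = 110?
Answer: 22010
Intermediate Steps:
T = -102 (T = 8 - 1*110 = 8 - 110 = -102)
s(H, B) = -102*B
m = -5646 (m = 18 + 2*(24 + (17*2)*(-84)) = 18 + 2*(24 + 34*(-84)) = 18 + 2*(24 - 2856) = 18 + 2*(-2832) = 18 - 5664 = -5646)
((-568 - 1*(-7038)) - s(x(7), 97)) - m = ((-568 - 1*(-7038)) - (-102)*97) - 1*(-5646) = ((-568 + 7038) - 1*(-9894)) + 5646 = (6470 + 9894) + 5646 = 16364 + 5646 = 22010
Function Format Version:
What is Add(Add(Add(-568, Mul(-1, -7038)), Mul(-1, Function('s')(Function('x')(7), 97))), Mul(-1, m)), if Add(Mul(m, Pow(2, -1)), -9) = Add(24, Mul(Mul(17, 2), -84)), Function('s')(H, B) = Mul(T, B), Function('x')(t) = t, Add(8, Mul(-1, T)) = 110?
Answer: 22010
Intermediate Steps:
T = -102 (T = Add(8, Mul(-1, 110)) = Add(8, -110) = -102)
Function('s')(H, B) = Mul(-102, B)
m = -5646 (m = Add(18, Mul(2, Add(24, Mul(Mul(17, 2), -84)))) = Add(18, Mul(2, Add(24, Mul(34, -84)))) = Add(18, Mul(2, Add(24, -2856))) = Add(18, Mul(2, -2832)) = Add(18, -5664) = -5646)
Add(Add(Add(-568, Mul(-1, -7038)), Mul(-1, Function('s')(Function('x')(7), 97))), Mul(-1, m)) = Add(Add(Add(-568, Mul(-1, -7038)), Mul(-1, Mul(-102, 97))), Mul(-1, -5646)) = Add(Add(Add(-568, 7038), Mul(-1, -9894)), 5646) = Add(Add(6470, 9894), 5646) = Add(16364, 5646) = 22010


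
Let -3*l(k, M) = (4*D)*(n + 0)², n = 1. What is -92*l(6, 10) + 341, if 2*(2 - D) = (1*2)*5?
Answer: -27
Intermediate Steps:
D = -3 (D = 2 - 1*2*5/2 = 2 - 5 = -3)
l(k, M) = 4 (l(k, M) = -4*(-3)*(1 + 0)²/3 = -(-4)*1² = -(-4) = -⅓*(-12) = 4)
-92*l(6, 10) + 341 = -92*4 + 341 = -368 + 341 = -27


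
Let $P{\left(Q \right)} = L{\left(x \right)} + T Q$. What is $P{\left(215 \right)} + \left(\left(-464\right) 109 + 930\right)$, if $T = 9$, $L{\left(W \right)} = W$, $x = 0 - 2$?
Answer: $-47713$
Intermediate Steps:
$x = -2$ ($x = 0 - 2 = -2$)
$P{\left(Q \right)} = -2 + 9 Q$
$P{\left(215 \right)} + \left(\left(-464\right) 109 + 930\right) = \left(-2 + 9 \cdot 215\right) + \left(\left(-464\right) 109 + 930\right) = \left(-2 + 1935\right) + \left(-50576 + 930\right) = 1933 - 49646 = -47713$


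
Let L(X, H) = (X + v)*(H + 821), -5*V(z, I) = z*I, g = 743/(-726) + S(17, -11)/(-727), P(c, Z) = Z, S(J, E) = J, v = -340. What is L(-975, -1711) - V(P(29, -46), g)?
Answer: 1544295384319/1319505 ≈ 1.1704e+6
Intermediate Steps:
g = -552503/527802 (g = 743/(-726) + 17/(-727) = 743*(-1/726) + 17*(-1/727) = -743/726 - 17/727 = -552503/527802 ≈ -1.0468)
V(z, I) = -I*z/5 (V(z, I) = -z*I/5 = -I*z/5)
L(X, H) = (-340 + X)*(821 + H) (L(X, H) = (X - 340)*(H + 821) = (-340 + X)*(821 + H))
L(-975, -1711) - V(P(29, -46), g) = (-279140 - 340*(-1711) + 821*(-975) - 1711*(-975)) - (-1)*(-552503)*(-46)/(5*527802) = (-279140 + 581740 - 800475 + 1668225) - 1*(-12707569/1319505) = 1170350 + 12707569/1319505 = 1544295384319/1319505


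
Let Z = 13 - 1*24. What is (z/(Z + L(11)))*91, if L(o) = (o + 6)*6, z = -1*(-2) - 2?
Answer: 0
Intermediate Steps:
z = 0 (z = 2 - 2 = 0)
L(o) = 36 + 6*o (L(o) = (6 + o)*6 = 36 + 6*o)
Z = -11 (Z = 13 - 24 = -11)
(z/(Z + L(11)))*91 = (0/(-11 + (36 + 6*11)))*91 = (0/(-11 + (36 + 66)))*91 = (0/(-11 + 102))*91 = (0/91)*91 = (0*(1/91))*91 = 0*91 = 0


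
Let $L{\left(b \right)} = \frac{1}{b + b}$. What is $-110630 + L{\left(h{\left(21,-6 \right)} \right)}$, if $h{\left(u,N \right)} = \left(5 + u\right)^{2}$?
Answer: $- \frac{149571759}{1352} \approx -1.1063 \cdot 10^{5}$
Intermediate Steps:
$L{\left(b \right)} = \frac{1}{2 b}$
$-110630 + L{\left(h{\left(21,-6 \right)} \right)} = -110630 + \frac{1}{2 \left(5 + 21\right)^{2}} = -110630 + \frac{1}{2 \cdot 26^{2}} = -110630 + \frac{1}{2 \cdot 676} = -110630 + \frac{1}{2} \cdot \frac{1}{676} = -110630 + \frac{1}{1352} = - \frac{149571759}{1352}$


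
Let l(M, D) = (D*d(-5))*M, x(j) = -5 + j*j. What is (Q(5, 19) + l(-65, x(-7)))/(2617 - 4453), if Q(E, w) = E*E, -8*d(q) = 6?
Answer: -1085/918 ≈ -1.1819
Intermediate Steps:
d(q) = -¾ (d(q) = -⅛*6 = -¾)
Q(E, w) = E²
x(j) = -5 + j²
l(M, D) = -3*D*M/4 (l(M, D) = (D*(-¾))*M = (-3*D/4)*M = -3*D*M/4)
(Q(5, 19) + l(-65, x(-7)))/(2617 - 4453) = (5² - ¾*(-5 + (-7)²)*(-65))/(2617 - 4453) = (25 - ¾*(-5 + 49)*(-65))/(-1836) = (25 - ¾*44*(-65))*(-1/1836) = (25 + 2145)*(-1/1836) = 2170*(-1/1836) = -1085/918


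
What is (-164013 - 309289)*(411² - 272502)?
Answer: 49025094462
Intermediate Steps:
(-164013 - 309289)*(411² - 272502) = -473302*(168921 - 272502) = -473302*(-103581) = 49025094462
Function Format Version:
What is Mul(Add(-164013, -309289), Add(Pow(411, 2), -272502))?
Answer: 49025094462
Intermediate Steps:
Mul(Add(-164013, -309289), Add(Pow(411, 2), -272502)) = Mul(-473302, Add(168921, -272502)) = Mul(-473302, -103581) = 49025094462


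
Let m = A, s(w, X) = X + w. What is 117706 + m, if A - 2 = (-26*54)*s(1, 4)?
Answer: 110688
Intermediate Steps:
A = -7018 (A = 2 + (-26*54)*(4 + 1) = 2 - 1404*5 = 2 - 7020 = -7018)
m = -7018
117706 + m = 117706 - 7018 = 110688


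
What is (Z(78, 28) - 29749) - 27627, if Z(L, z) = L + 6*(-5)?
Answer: -57328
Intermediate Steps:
Z(L, z) = -30 + L (Z(L, z) = L - 30 = -30 + L)
(Z(78, 28) - 29749) - 27627 = ((-30 + 78) - 29749) - 27627 = (48 - 29749) - 27627 = -29701 - 27627 = -57328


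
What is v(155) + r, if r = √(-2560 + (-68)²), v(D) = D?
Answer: 155 + 4*√129 ≈ 200.43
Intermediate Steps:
r = 4*√129 (r = √(-2560 + 4624) = √2064 = 4*√129 ≈ 45.431)
v(155) + r = 155 + 4*√129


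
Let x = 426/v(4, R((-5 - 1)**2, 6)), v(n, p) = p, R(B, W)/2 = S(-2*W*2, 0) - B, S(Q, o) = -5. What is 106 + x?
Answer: 4133/41 ≈ 100.80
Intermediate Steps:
R(B, W) = -10 - 2*B (R(B, W) = 2*(-5 - B) = -10 - 2*B)
x = -213/41 (x = 426/(-10 - 2*(-5 - 1)**2) = 426/(-10 - 2*(-6)**2) = 426/(-10 - 2*36) = 426/(-10 - 72) = 426/(-82) = 426*(-1/82) = -213/41 ≈ -5.1951)
106 + x = 106 - 213/41 = 4133/41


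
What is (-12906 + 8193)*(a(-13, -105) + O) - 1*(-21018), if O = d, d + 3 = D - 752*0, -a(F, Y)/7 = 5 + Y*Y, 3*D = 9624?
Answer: 348806583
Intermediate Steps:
D = 3208 (D = (⅓)*9624 = 3208)
a(F, Y) = -35 - 7*Y² (a(F, Y) = -7*(5 + Y*Y) = -7*(5 + Y²) = -35 - 7*Y²)
d = 3205 (d = -3 + (3208 - 752*0) = -3 + (3208 + 0) = -3 + 3208 = 3205)
O = 3205
(-12906 + 8193)*(a(-13, -105) + O) - 1*(-21018) = (-12906 + 8193)*((-35 - 7*(-105)²) + 3205) - 1*(-21018) = -4713*((-35 - 7*11025) + 3205) + 21018 = -4713*((-35 - 77175) + 3205) + 21018 = -4713*(-77210 + 3205) + 21018 = -4713*(-74005) + 21018 = 348785565 + 21018 = 348806583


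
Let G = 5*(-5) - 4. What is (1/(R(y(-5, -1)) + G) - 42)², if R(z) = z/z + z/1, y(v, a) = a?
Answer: 1485961/841 ≈ 1766.9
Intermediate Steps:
G = -29 (G = -25 - 4 = -29)
R(z) = 1 + z (R(z) = 1 + z*1 = 1 + z)
(1/(R(y(-5, -1)) + G) - 42)² = (1/((1 - 1) - 29) - 42)² = (1/(0 - 29) - 42)² = (1/(-29) - 42)² = (-1/29 - 42)² = (-1219/29)² = 1485961/841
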